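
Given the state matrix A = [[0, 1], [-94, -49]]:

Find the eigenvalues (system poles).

det(A - λI) = λ² - (-49)λ + 94 = (λ - (-47))(λ - (-2)). Eigenvalues: -47, -2.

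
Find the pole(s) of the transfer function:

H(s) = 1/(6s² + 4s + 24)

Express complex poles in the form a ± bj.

Discriminant = 4² - 4×6×24 = 16 - 576 = -560 < 0, so the poles are a complex conjugate pair s = (-4 ± j√560)/(2×6). Real part = -4/(2×6) = -4/12 ≈ -0.3333; imaginary part = ±√560/(2×6) ≈ 1.9720. Poles: s = -0.3333 ± 1.9720j.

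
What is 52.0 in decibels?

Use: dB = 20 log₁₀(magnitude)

dB = 20 log₁₀(52.0) = 34.3 dB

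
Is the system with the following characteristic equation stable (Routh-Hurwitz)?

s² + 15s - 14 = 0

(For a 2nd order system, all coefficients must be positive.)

Coefficients: 1, 15, -14. c=-14 not positive, so system is unstable.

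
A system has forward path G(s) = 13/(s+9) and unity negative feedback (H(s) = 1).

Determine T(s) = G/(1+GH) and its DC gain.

T(s) = G/(1+GH) = [13/(s+9)] / [1 + 13/(s+9)] = 13/(s+9+13) = 13/(s+22). DC gain = 13/22 = 0.5909.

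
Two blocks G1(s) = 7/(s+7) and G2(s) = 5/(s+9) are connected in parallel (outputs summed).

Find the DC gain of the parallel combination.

Parallel: G_eq = G1 + G2. DC gain = G1(0) + G2(0) = 7/7 + 5/9 = 1 + 0.5556 = 1.5556.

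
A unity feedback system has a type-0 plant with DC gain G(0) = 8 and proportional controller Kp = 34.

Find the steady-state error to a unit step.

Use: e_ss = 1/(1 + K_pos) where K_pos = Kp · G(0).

K_pos = Kp · G(0) = 34 × 8 = 272. e_ss = 1/(1 + 272) = 0.0037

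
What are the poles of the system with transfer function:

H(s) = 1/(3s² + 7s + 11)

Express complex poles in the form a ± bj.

Discriminant = 7² - 4×3×11 = 49 - 132 = -83 < 0, so the poles are a complex conjugate pair s = (-7 ± j√83)/(2×3). Real part = -7/(2×3) = -7/6 ≈ -1.1667; imaginary part = ±√83/(2×3) ≈ 1.5184. Poles: s = -1.1667 ± 1.5184j.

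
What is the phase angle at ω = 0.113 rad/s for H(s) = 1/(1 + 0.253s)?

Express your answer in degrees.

Phase = -arctan(ωτ) = -arctan(0.113 × 0.253) = -1.6°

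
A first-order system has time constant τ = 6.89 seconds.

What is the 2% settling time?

For first-order system, 2% settling time ≈ 4τ = 4 × 6.89 = 27.56 s.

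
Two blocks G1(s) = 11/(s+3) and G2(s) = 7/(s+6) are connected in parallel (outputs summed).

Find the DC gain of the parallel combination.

Parallel: G_eq = G1 + G2. DC gain = G1(0) + G2(0) = 11/3 + 7/6 = 3.6667 + 1.1667 = 4.8333.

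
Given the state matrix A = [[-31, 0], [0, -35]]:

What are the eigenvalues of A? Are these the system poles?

For diagonal matrix, eigenvalues are diagonal entries: λ₁ = -31, λ₂ = -35. Eigenvalues of A = system poles.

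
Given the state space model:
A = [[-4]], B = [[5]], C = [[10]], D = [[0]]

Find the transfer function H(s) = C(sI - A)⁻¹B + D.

(sI - A)⁻¹ = 1/(s + 4). H(s) = 10 × 5/(s + 4) + 0 = 50/(s + 4).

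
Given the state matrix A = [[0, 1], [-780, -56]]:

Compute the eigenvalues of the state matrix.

det(A - λI) = λ² - (-56)λ + 780 = (λ - (-26))(λ - (-30)). Eigenvalues: -26, -30.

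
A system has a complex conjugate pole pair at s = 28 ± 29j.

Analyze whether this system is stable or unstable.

Real part of poles is 28 (> 0, right half-plane). Unstable.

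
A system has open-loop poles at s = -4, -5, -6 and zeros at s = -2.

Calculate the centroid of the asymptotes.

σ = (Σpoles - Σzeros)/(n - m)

σ = (Σpoles - Σzeros)/(n - m) = (-15 - (-2))/(3 - 1) = -13/2 = -6.5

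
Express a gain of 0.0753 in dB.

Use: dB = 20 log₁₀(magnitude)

dB = 20 log₁₀(0.0753) = -22.5 dB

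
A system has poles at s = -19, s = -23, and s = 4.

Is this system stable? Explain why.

Pole(s) at s = 4 are not in the left half-plane. System is unstable.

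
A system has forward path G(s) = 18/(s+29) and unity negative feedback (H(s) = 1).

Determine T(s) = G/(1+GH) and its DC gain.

T(s) = G/(1+GH) = [18/(s+29)] / [1 + 18/(s+29)] = 18/(s+29+18) = 18/(s+47). DC gain = 18/47 = 0.3830.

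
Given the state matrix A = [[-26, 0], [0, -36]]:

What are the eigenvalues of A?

For diagonal matrix, eigenvalues are diagonal entries: λ₁ = -26, λ₂ = -36.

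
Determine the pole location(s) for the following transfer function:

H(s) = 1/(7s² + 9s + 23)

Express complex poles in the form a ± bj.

Discriminant = 9² - 4×7×23 = 81 - 644 = -563 < 0, so the poles are a complex conjugate pair s = (-9 ± j√563)/(2×7). Real part = -9/(2×7) = -9/14 ≈ -0.6429; imaginary part = ±√563/(2×7) ≈ 1.6948. Poles: s = -0.6429 ± 1.6948j.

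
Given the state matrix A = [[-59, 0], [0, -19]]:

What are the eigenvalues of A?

For diagonal matrix, eigenvalues are diagonal entries: λ₁ = -59, λ₂ = -19.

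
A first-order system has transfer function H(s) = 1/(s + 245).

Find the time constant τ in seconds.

For H(s) = 1/(s + 1/τ), the pole is at -1/τ = -245, so τ = 1/245 = 0.0041 s.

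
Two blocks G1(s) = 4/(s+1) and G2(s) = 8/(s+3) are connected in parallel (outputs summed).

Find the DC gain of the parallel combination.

Parallel: G_eq = G1 + G2. DC gain = G1(0) + G2(0) = 4/1 + 8/3 = 4 + 2.6667 = 6.6667.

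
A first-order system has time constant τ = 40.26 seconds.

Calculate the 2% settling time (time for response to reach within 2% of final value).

For first-order system, 2% settling time ≈ 4τ = 4 × 40.26 = 161.04 s.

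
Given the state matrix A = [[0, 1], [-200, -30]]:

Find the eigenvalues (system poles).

det(A - λI) = λ² - (-30)λ + 200 = (λ - (-20))(λ - (-10)). Eigenvalues: -20, -10.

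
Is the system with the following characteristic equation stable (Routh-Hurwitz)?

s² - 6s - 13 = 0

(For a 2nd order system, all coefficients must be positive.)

Coefficients: 1, -6, -13. b=-6, c=-13 not positive, so system is unstable.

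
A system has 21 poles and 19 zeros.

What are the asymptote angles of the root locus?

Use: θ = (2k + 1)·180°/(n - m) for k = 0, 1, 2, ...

n - m = 21 - 19 = 2. Angles: θk = (2k + 1)·180°/2 = 90°, 270°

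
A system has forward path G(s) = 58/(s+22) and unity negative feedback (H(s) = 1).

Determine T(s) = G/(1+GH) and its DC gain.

T(s) = G/(1+GH) = [58/(s+22)] / [1 + 58/(s+22)] = 58/(s+22+58) = 58/(s+80). DC gain = 58/80 = 0.725.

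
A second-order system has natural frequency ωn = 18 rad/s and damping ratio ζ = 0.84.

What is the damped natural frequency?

ωd = ωn√(1 - ζ²) = 18√(1 - 0.84²) = 9.77 rad/s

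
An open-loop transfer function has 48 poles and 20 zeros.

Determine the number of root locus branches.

Root locus has n branches where n = number of poles = 48.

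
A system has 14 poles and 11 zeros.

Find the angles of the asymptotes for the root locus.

n - m = 14 - 11 = 3. Angles: θk = (2k + 1)·180°/3 = 60°, 180°, 300°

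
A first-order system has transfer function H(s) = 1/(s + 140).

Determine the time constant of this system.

For H(s) = 1/(s + 1/τ), the pole is at -1/τ = -140, so τ = 1/140 = 0.0071 s.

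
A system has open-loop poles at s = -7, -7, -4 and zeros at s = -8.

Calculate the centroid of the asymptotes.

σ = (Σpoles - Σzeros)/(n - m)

σ = (Σpoles - Σzeros)/(n - m) = (-18 - (-8))/(3 - 1) = -10/2 = -5.0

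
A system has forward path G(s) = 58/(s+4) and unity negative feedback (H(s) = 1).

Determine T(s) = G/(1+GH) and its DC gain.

T(s) = G/(1+GH) = [58/(s+4)] / [1 + 58/(s+4)] = 58/(s+4+58) = 58/(s+62). DC gain = 58/62 = 0.9355.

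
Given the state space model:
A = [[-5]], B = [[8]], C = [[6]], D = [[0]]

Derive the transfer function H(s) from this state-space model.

(sI - A)⁻¹ = 1/(s + 5). H(s) = 6 × 8/(s + 5) + 0 = 48/(s + 5).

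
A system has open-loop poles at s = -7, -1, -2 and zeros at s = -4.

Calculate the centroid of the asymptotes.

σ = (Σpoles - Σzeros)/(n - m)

σ = (Σpoles - Σzeros)/(n - m) = (-10 - (-4))/(3 - 1) = -6/2 = -3.0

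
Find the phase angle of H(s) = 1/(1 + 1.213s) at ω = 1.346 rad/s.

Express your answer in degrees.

Phase = -arctan(ωτ) = -arctan(1.346 × 1.213) = -58.5°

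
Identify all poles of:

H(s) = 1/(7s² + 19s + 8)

Discriminant = 19² - 4×7×8 = 361 - 224 = 137 > 0, so two distinct real poles. Using quadratic formula: s = (-19 ± √137)/(2×7) = (-19 ± √137)/14, with √137 ≈ 11.7047. s₁ ≈ -0.5211, s₂ ≈ -2.1932. Poles: s₁ = -0.5211, s₂ = -2.1932.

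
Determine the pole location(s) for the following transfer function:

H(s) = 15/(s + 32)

Pole is where denominator = 0: s + 32 = 0, so s = -32.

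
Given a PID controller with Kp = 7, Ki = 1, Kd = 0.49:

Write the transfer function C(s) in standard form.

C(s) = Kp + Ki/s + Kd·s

Substituting values: C(s) = 7 + 1/s + 0.49s = (0.49s² + 7s + 1)/s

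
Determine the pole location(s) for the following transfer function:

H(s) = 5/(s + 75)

Pole is where denominator = 0: s + 75 = 0, so s = -75.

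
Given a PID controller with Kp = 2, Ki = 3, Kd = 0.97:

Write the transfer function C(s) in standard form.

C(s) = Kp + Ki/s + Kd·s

Substituting values: C(s) = 2 + 3/s + 0.97s = (0.97s² + 2s + 3)/s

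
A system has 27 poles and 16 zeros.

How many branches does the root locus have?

Root locus has n branches where n = number of poles = 27.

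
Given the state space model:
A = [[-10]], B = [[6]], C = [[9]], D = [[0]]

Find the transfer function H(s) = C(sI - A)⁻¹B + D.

(sI - A)⁻¹ = 1/(s + 10). H(s) = 9 × 6/(s + 10) + 0 = 54/(s + 10).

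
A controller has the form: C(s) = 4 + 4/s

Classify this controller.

This is a Proportional-Integral (PI) controller.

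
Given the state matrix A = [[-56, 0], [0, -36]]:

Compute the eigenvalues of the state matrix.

For diagonal matrix, eigenvalues are diagonal entries: λ₁ = -56, λ₂ = -36.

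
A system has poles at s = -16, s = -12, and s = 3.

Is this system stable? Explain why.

Pole(s) at s = 3 are not in the left half-plane. System is unstable.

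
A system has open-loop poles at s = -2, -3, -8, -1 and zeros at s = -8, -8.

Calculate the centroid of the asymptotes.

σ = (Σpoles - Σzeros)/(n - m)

σ = (Σpoles - Σzeros)/(n - m) = (-14 - (-16))/(4 - 2) = 2/2 = 1.0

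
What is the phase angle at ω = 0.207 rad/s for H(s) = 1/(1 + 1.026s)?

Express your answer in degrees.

Phase = -arctan(ωτ) = -arctan(0.207 × 1.026) = -12.0°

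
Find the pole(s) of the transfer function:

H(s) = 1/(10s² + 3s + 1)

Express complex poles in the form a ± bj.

Discriminant = 3² - 4×10×1 = 9 - 40 = -31 < 0, so the poles are a complex conjugate pair s = (-3 ± j√31)/(2×10). Real part = -3/(2×10) = -3/20 = -0.15; imaginary part = ±√31/(2×10) ≈ 0.2784. Poles: s = -0.15 ± 0.2784j.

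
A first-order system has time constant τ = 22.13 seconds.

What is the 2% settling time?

For first-order system, 2% settling time ≈ 4τ = 4 × 22.13 = 88.52 s.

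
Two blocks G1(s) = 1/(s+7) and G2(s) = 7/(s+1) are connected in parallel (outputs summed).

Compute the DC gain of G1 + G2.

Parallel: G_eq = G1 + G2. DC gain = G1(0) + G2(0) = 1/7 + 7/1 = 0.1429 + 7 = 7.1429.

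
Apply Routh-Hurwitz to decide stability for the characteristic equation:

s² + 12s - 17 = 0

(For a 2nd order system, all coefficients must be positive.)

Coefficients: 1, 12, -17. c=-17 not positive, so system is unstable.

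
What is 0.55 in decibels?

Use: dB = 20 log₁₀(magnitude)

dB = 20 log₁₀(0.55) = -5.2 dB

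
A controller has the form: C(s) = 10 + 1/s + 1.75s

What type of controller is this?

This is a Proportional-Integral-Derivative (PID) controller.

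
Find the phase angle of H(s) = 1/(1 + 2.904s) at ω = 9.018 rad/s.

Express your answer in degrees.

Phase = -arctan(ωτ) = -arctan(9.018 × 2.904) = -87.8°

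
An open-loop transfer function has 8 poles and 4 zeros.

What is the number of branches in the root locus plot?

Root locus has n branches where n = number of poles = 8.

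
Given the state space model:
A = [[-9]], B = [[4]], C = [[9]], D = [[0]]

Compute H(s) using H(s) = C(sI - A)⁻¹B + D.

(sI - A)⁻¹ = 1/(s + 9). H(s) = 9 × 4/(s + 9) + 0 = 36/(s + 9).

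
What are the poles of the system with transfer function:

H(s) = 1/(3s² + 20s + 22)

Discriminant = 20² - 4×3×22 = 400 - 264 = 136 > 0, so two distinct real poles. Using quadratic formula: s = (-20 ± √136)/(2×3) = (-20 ± √136)/6, with √136 ≈ 11.6619. s₁ ≈ -1.3897, s₂ ≈ -5.2770. Poles: s₁ = -1.3897, s₂ = -5.2770.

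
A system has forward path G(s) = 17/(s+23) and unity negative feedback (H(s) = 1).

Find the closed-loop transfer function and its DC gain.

T(s) = G/(1+GH) = [17/(s+23)] / [1 + 17/(s+23)] = 17/(s+23+17) = 17/(s+40). DC gain = 17/40 = 0.425.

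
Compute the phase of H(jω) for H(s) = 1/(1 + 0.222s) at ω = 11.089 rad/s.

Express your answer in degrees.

Phase = -arctan(ωτ) = -arctan(11.089 × 0.222) = -67.9°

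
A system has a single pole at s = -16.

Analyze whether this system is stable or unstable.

Pole at s = -16 is in the left half-plane. Stable.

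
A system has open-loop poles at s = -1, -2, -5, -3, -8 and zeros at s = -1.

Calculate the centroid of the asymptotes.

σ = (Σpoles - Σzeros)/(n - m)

σ = (Σpoles - Σzeros)/(n - m) = (-19 - (-1))/(5 - 1) = -18/4 = -4.5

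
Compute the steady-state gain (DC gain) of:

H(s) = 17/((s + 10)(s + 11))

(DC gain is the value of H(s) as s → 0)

DC gain = H(0) = 17/(10 × 11) = 17/110 = 0.1545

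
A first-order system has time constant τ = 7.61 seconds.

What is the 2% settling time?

For first-order system, 2% settling time ≈ 4τ = 4 × 7.61 = 30.44 s.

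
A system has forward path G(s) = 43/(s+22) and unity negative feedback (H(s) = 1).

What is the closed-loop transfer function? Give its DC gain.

T(s) = G/(1+GH) = [43/(s+22)] / [1 + 43/(s+22)] = 43/(s+22+43) = 43/(s+65). DC gain = 43/65 = 0.6615.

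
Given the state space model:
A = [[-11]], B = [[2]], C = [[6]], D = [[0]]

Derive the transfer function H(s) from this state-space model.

(sI - A)⁻¹ = 1/(s + 11). H(s) = 6 × 2/(s + 11) + 0 = 12/(s + 11).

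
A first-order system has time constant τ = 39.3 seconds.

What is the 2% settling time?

For first-order system, 2% settling time ≈ 4τ = 4 × 39.3 = 157.2 s.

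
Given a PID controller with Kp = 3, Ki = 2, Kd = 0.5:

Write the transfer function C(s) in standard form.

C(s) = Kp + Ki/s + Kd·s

Substituting values: C(s) = 3 + 2/s + 0.5s = (0.5s² + 3s + 2)/s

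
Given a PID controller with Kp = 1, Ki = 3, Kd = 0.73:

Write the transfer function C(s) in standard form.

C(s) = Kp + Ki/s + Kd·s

Substituting values: C(s) = 1 + 3/s + 0.73s = (0.73s² + s + 3)/s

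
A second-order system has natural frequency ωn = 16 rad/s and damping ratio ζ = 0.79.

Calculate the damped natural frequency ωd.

ωd = ωn√(1 - ζ²) = 16√(1 - 0.79²) = 9.81 rad/s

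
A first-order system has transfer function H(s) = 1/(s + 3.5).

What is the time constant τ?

For H(s) = 1/(s + 1/τ), the pole is at -1/τ = -3.5, so τ = 1/3.5 = 0.2857 s.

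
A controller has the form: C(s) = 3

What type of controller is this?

This is a Proportional (P) controller.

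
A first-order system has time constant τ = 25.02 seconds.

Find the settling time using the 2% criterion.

For first-order system, 2% settling time ≈ 4τ = 4 × 25.02 = 100.08 s.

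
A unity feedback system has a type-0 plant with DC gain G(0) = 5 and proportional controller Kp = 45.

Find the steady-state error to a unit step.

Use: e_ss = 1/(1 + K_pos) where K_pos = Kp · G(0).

K_pos = Kp · G(0) = 45 × 5 = 225. e_ss = 1/(1 + 225) = 0.0044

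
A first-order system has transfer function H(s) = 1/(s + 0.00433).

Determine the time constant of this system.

For H(s) = 1/(s + 1/τ), the pole is at -1/τ = -0.00433, so τ = 1/0.00433 = 230.9 s.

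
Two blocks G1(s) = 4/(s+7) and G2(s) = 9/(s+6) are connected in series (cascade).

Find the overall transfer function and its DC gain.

Series: multiply transfer functions. G_eq = 4/(s+7) × 9/(s+6) = 36/((s+7)(s+6)). DC gain = 36/(7×6) = 0.8571.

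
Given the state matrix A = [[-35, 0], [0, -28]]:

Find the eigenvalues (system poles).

For diagonal matrix, eigenvalues are diagonal entries: λ₁ = -35, λ₂ = -28.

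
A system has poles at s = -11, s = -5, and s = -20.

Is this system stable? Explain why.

All poles are in the left half-plane. System is stable.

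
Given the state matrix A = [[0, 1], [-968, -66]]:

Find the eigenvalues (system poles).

det(A - λI) = λ² - (-66)λ + 968 = (λ - (-22))(λ - (-44)). Eigenvalues: -22, -44.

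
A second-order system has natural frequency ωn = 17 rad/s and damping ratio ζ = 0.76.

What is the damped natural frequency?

ωd = ωn√(1 - ζ²) = 17√(1 - 0.76²) = 11.05 rad/s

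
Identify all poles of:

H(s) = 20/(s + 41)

Pole is where denominator = 0: s + 41 = 0, so s = -41.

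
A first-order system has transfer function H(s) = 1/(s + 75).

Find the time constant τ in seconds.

For H(s) = 1/(s + 1/τ), the pole is at -1/τ = -75, so τ = 1/75 = 0.0133 s.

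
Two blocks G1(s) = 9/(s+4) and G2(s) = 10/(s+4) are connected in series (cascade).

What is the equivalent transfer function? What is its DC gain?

Series: multiply transfer functions. G_eq = 9/(s+4) × 10/(s+4) = 90/((s+4)(s+4)). DC gain = 90/(4×4) = 5.625.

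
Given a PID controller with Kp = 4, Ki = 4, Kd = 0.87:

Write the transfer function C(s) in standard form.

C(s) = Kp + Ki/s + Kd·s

Substituting values: C(s) = 4 + 4/s + 0.87s = (0.87s² + 4s + 4)/s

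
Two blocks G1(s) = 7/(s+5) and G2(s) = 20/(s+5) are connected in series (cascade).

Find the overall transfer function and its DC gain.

Series: multiply transfer functions. G_eq = 7/(s+5) × 20/(s+5) = 140/((s+5)(s+5)). DC gain = 140/(5×5) = 5.6.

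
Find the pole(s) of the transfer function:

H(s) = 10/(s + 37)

Pole is where denominator = 0: s + 37 = 0, so s = -37.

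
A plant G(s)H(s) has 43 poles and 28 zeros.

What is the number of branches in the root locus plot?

Root locus has n branches where n = number of poles = 43.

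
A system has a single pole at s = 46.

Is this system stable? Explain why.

Pole at s = 46 is in the right half-plane. Unstable.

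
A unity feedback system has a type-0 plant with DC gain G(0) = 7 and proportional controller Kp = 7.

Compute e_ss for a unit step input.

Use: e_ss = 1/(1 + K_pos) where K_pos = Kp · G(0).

K_pos = Kp · G(0) = 7 × 7 = 49. e_ss = 1/(1 + 49) = 0.02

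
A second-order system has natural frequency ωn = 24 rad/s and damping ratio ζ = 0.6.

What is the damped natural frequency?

ωd = ωn√(1 - ζ²) = 24√(1 - 0.6²) = 19.2 rad/s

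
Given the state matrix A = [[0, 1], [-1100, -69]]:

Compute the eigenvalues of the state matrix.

det(A - λI) = λ² - (-69)λ + 1100 = (λ - (-25))(λ - (-44)). Eigenvalues: -25, -44.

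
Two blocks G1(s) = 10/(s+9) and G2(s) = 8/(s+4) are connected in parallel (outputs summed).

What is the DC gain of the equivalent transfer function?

Parallel: G_eq = G1 + G2. DC gain = G1(0) + G2(0) = 10/9 + 8/4 = 1.1111 + 2 = 3.1111.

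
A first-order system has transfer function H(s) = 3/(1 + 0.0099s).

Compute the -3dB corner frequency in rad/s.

Corner frequency = 1/τ = 1/0.0099 = 101.01 rad/s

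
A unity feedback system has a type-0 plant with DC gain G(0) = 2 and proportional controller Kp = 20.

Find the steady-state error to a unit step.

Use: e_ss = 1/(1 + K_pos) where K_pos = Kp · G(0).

K_pos = Kp · G(0) = 20 × 2 = 40. e_ss = 1/(1 + 40) = 0.0244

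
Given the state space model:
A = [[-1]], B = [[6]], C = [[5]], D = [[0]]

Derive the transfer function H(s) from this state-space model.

(sI - A)⁻¹ = 1/(s + 1). H(s) = 5 × 6/(s + 1) + 0 = 30/(s + 1).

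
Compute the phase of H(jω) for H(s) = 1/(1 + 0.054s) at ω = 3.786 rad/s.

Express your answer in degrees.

Phase = -arctan(ωτ) = -arctan(3.786 × 0.054) = -11.6°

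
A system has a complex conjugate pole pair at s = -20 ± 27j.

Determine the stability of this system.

Real part of poles is -20 (< 0, left half-plane). Stable.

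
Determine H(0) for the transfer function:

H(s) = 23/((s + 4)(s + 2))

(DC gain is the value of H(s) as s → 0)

DC gain = H(0) = 23/(4 × 2) = 23/8 = 2.875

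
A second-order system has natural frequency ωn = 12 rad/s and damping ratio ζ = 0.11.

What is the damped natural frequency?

ωd = ωn√(1 - ζ²) = 12√(1 - 0.11²) = 11.93 rad/s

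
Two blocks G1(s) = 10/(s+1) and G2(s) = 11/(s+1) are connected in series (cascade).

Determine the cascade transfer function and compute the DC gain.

Series: multiply transfer functions. G_eq = 10/(s+1) × 11/(s+1) = 110/((s+1)(s+1)). DC gain = 110/(1×1) = 110.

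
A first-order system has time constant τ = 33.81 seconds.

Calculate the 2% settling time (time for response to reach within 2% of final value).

For first-order system, 2% settling time ≈ 4τ = 4 × 33.81 = 135.24 s.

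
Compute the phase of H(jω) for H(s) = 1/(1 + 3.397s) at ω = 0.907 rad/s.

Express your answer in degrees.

Phase = -arctan(ωτ) = -arctan(0.907 × 3.397) = -72.0°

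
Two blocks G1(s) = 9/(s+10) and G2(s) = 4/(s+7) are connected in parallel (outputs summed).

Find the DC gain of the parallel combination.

Parallel: G_eq = G1 + G2. DC gain = G1(0) + G2(0) = 9/10 + 4/7 = 0.9 + 0.5714 = 1.4714.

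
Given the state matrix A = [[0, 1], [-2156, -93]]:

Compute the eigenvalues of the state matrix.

det(A - λI) = λ² - (-93)λ + 2156 = (λ - (-44))(λ - (-49)). Eigenvalues: -44, -49.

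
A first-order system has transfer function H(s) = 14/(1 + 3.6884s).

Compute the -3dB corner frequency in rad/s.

Corner frequency = 1/τ = 1/3.6884 = 0.271 rad/s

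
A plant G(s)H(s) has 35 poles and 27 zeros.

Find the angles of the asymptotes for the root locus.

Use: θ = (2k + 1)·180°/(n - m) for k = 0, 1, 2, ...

n - m = 35 - 27 = 8. Angles: θk = (2k + 1)·180°/8 = 22.5°, 67.5°, 112.5°, 157.5°, 202.5°, 247.5°, 292.5°, 337.5°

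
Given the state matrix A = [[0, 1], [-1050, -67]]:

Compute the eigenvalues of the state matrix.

det(A - λI) = λ² - (-67)λ + 1050 = (λ - (-25))(λ - (-42)). Eigenvalues: -25, -42.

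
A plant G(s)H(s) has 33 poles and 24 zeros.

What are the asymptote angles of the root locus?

n - m = 33 - 24 = 9. Angles: θk = (2k + 1)·180°/9 = 20°, 60°, 100°, 140°, 180°, 220°, 260°, 300°, 340°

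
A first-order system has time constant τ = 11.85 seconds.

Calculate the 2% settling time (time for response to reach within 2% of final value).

For first-order system, 2% settling time ≈ 4τ = 4 × 11.85 = 47.4 s.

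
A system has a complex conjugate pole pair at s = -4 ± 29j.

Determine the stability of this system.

Real part of poles is -4 (< 0, left half-plane). Stable.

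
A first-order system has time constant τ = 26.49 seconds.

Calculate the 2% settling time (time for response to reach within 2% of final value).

For first-order system, 2% settling time ≈ 4τ = 4 × 26.49 = 105.96 s.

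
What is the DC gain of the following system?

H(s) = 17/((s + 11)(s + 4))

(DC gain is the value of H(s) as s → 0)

DC gain = H(0) = 17/(11 × 4) = 17/44 = 0.3864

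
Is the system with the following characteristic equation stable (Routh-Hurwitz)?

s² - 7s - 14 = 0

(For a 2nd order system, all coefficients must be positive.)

Coefficients: 1, -7, -14. b=-7, c=-14 not positive, so system is unstable.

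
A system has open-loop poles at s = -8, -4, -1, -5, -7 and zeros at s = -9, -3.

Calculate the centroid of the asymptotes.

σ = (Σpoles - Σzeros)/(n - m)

σ = (Σpoles - Σzeros)/(n - m) = (-25 - (-12))/(5 - 2) = -13/3 = -4.33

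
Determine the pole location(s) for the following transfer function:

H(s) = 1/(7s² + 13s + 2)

Discriminant = 13² - 4×7×2 = 169 - 56 = 113 > 0, so two distinct real poles. Using quadratic formula: s = (-13 ± √113)/(2×7) = (-13 ± √113)/14, with √113 ≈ 10.6301. s₁ ≈ -0.1693, s₂ ≈ -1.6879. Poles: s₁ = -0.1693, s₂ = -1.6879.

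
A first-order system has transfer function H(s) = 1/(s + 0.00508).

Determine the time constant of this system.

For H(s) = 1/(s + 1/τ), the pole is at -1/τ = -0.00508, so τ = 1/0.00508 = 196.9 s.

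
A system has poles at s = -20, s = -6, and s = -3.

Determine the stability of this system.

All poles are in the left half-plane. System is stable.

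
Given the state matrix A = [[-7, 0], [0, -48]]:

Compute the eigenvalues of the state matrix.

For diagonal matrix, eigenvalues are diagonal entries: λ₁ = -7, λ₂ = -48.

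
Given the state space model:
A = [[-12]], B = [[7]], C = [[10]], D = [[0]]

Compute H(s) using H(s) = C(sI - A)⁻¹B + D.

(sI - A)⁻¹ = 1/(s + 12). H(s) = 10 × 7/(s + 12) + 0 = 70/(s + 12).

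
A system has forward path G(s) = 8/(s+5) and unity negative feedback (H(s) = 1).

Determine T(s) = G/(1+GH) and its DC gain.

T(s) = G/(1+GH) = [8/(s+5)] / [1 + 8/(s+5)] = 8/(s+5+8) = 8/(s+13). DC gain = 8/13 = 0.6154.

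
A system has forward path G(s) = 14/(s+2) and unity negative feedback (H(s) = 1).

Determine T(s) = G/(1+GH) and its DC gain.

T(s) = G/(1+GH) = [14/(s+2)] / [1 + 14/(s+2)] = 14/(s+2+14) = 14/(s+16). DC gain = 14/16 = 0.875.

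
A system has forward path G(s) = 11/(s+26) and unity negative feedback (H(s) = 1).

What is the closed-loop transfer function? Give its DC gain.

T(s) = G/(1+GH) = [11/(s+26)] / [1 + 11/(s+26)] = 11/(s+26+11) = 11/(s+37). DC gain = 11/37 = 0.2973.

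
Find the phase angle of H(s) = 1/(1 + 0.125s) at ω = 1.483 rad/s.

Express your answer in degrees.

Phase = -arctan(ωτ) = -arctan(1.483 × 0.125) = -10.5°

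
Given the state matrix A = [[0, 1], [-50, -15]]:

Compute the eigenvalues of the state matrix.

det(A - λI) = λ² - (-15)λ + 50 = (λ - (-10))(λ - (-5)). Eigenvalues: -10, -5.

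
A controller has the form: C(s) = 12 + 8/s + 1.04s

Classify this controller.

This is a Proportional-Integral-Derivative (PID) controller.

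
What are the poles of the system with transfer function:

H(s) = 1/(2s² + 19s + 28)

Discriminant = 19² - 4×2×28 = 361 - 224 = 137 > 0, so two distinct real poles. Using quadratic formula: s = (-19 ± √137)/(2×2) = (-19 ± √137)/4, with √137 ≈ 11.7047. s₁ ≈ -1.8238, s₂ ≈ -7.6762. Poles: s₁ = -1.8238, s₂ = -7.6762.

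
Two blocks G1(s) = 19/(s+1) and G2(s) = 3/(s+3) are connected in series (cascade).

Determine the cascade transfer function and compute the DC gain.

Series: multiply transfer functions. G_eq = 19/(s+1) × 3/(s+3) = 57/((s+1)(s+3)). DC gain = 57/(1×3) = 19.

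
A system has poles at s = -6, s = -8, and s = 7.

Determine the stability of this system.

Pole(s) at s = 7 are not in the left half-plane. System is unstable.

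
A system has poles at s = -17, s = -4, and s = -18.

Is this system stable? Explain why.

All poles are in the left half-plane. System is stable.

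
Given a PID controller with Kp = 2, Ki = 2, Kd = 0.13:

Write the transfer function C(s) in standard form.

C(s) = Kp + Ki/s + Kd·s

Substituting values: C(s) = 2 + 2/s + 0.13s = (0.13s² + 2s + 2)/s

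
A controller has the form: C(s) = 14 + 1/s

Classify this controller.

This is a Proportional-Integral (PI) controller.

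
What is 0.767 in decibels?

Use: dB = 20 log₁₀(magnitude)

dB = 20 log₁₀(0.767) = -2.3 dB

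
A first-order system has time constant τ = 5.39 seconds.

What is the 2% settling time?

For first-order system, 2% settling time ≈ 4τ = 4 × 5.39 = 21.56 s.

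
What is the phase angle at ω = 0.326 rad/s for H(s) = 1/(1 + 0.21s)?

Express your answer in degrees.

Phase = -arctan(ωτ) = -arctan(0.326 × 0.21) = -3.9°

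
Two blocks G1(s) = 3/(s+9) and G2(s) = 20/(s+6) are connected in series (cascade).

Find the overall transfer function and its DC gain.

Series: multiply transfer functions. G_eq = 3/(s+9) × 20/(s+6) = 60/((s+9)(s+6)). DC gain = 60/(9×6) = 1.1111.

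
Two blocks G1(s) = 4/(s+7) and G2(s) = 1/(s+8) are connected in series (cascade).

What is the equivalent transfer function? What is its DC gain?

Series: multiply transfer functions. G_eq = 4/(s+7) × 1/(s+8) = 4/((s+7)(s+8)). DC gain = 4/(7×8) = 0.0714.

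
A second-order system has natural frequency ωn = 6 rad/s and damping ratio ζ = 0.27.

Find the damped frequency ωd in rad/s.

ωd = ωn√(1 - ζ²) = 6√(1 - 0.27²) = 5.78 rad/s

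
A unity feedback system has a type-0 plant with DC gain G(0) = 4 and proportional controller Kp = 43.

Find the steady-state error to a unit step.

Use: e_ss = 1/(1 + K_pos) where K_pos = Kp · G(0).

K_pos = Kp · G(0) = 43 × 4 = 172. e_ss = 1/(1 + 172) = 0.0058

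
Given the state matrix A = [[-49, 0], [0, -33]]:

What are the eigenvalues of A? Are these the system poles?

For diagonal matrix, eigenvalues are diagonal entries: λ₁ = -49, λ₂ = -33. Eigenvalues of A = system poles.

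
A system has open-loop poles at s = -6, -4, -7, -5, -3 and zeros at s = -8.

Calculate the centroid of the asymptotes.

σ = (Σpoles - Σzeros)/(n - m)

σ = (Σpoles - Σzeros)/(n - m) = (-25 - (-8))/(5 - 1) = -17/4 = -4.25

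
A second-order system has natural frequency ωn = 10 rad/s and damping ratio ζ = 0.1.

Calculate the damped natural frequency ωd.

ωd = ωn√(1 - ζ²) = 10√(1 - 0.1²) = 9.95 rad/s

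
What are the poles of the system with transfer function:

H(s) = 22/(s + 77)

Pole is where denominator = 0: s + 77 = 0, so s = -77.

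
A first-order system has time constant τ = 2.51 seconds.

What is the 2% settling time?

For first-order system, 2% settling time ≈ 4τ = 4 × 2.51 = 10.04 s.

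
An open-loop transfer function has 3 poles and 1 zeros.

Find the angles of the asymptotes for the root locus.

n - m = 3 - 1 = 2. Angles: θk = (2k + 1)·180°/2 = 90°, 270°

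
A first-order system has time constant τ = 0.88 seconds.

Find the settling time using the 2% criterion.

For first-order system, 2% settling time ≈ 4τ = 4 × 0.88 = 3.52 s.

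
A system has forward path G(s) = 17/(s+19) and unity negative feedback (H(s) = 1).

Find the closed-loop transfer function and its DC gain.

T(s) = G/(1+GH) = [17/(s+19)] / [1 + 17/(s+19)] = 17/(s+19+17) = 17/(s+36). DC gain = 17/36 = 0.4722.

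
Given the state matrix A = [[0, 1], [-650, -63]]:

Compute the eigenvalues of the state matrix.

det(A - λI) = λ² - (-63)λ + 650 = (λ - (-50))(λ - (-13)). Eigenvalues: -50, -13.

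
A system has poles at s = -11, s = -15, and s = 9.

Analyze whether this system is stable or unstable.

Pole(s) at s = 9 are not in the left half-plane. System is unstable.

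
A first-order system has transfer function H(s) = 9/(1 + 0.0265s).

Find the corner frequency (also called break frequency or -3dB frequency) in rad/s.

Corner frequency = 1/τ = 1/0.0265 = 37.736 rad/s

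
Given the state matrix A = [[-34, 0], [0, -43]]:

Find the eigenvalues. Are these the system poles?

For diagonal matrix, eigenvalues are diagonal entries: λ₁ = -34, λ₂ = -43. Eigenvalues of A = system poles.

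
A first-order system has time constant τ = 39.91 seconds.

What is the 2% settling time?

For first-order system, 2% settling time ≈ 4τ = 4 × 39.91 = 159.64 s.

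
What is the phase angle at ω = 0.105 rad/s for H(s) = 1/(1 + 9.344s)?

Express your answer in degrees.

Phase = -arctan(ωτ) = -arctan(0.105 × 9.344) = -44.5°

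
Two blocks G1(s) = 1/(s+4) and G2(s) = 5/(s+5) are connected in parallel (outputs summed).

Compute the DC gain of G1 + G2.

Parallel: G_eq = G1 + G2. DC gain = G1(0) + G2(0) = 1/4 + 5/5 = 0.25 + 1 = 1.25.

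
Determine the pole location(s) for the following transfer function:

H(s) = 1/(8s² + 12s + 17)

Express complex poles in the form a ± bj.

Discriminant = 12² - 4×8×17 = 144 - 544 = -400 < 0, so the poles are a complex conjugate pair s = (-12 ± j√400)/(2×8). Real part = -12/(2×8) = -12/16 = -0.75; imaginary part = ±√400/(2×8) = 20/16 = 1.25. Poles: s = -0.75 ± 1.25j.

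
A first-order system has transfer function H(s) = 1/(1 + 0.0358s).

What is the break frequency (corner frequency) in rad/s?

Corner frequency = 1/τ = 1/0.0358 = 27.933 rad/s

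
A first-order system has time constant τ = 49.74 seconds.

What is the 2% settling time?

For first-order system, 2% settling time ≈ 4τ = 4 × 49.74 = 198.96 s.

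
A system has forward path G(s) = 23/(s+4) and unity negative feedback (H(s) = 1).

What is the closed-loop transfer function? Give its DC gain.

T(s) = G/(1+GH) = [23/(s+4)] / [1 + 23/(s+4)] = 23/(s+4+23) = 23/(s+27). DC gain = 23/27 = 0.8519.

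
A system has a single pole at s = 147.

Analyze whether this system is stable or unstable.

Pole at s = 147 is in the right half-plane. Unstable.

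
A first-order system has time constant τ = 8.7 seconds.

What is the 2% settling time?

For first-order system, 2% settling time ≈ 4τ = 4 × 8.7 = 34.8 s.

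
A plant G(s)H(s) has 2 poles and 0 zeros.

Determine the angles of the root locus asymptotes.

n - m = 2 - 0 = 2. Angles: θk = (2k + 1)·180°/2 = 90°, 270°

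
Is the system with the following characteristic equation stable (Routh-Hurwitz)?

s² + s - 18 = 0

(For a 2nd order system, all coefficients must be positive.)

Coefficients: 1, 1, -18. c=-18 not positive, so system is unstable.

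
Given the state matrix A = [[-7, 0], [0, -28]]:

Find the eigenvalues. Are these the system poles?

For diagonal matrix, eigenvalues are diagonal entries: λ₁ = -7, λ₂ = -28. Eigenvalues of A = system poles.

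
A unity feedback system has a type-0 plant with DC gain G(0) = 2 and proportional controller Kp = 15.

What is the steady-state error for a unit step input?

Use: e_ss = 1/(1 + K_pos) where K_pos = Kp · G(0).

K_pos = Kp · G(0) = 15 × 2 = 30. e_ss = 1/(1 + 30) = 0.0323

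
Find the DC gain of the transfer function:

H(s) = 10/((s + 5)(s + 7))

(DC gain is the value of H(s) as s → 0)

DC gain = H(0) = 10/(5 × 7) = 10/35 = 0.2857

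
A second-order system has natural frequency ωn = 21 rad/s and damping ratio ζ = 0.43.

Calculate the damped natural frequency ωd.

ωd = ωn√(1 - ζ²) = 21√(1 - 0.43²) = 18.96 rad/s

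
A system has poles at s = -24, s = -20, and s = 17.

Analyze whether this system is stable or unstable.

Pole(s) at s = 17 are not in the left half-plane. System is unstable.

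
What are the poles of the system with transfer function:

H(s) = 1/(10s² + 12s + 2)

Discriminant = 12² - 4×10×2 = 144 - 80 = 64 > 0, so two distinct real poles. Using quadratic formula: s = (-12 ± √64)/(2×10) = (-12 ± √64)/20, with √64 = 8. s₁ = -4/20 = -0.2, s₂ = -20/20 = -1. Poles: s₁ = -0.2, s₂ = -1.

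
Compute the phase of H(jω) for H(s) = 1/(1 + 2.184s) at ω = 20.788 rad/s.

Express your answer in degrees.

Phase = -arctan(ωτ) = -arctan(20.788 × 2.184) = -88.7°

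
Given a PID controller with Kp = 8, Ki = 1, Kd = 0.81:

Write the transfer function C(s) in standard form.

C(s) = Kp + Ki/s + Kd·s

Substituting values: C(s) = 8 + 1/s + 0.81s = (0.81s² + 8s + 1)/s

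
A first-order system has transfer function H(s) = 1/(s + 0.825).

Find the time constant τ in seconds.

For H(s) = 1/(s + 1/τ), the pole is at -1/τ = -0.825, so τ = 1/0.825 = 1.2121 s.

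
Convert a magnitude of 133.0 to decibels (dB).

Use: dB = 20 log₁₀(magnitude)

dB = 20 log₁₀(133.0) = 42.5 dB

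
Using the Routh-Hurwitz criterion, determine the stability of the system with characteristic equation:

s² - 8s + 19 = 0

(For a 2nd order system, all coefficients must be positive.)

Coefficients: 1, -8, 19. b=-8 not positive, so system is unstable.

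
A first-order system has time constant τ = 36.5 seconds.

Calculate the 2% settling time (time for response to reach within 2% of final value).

For first-order system, 2% settling time ≈ 4τ = 4 × 36.5 = 146.0 s.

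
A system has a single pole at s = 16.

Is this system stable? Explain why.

Pole at s = 16 is in the right half-plane. Unstable.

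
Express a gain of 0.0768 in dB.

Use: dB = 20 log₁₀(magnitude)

dB = 20 log₁₀(0.0768) = -22.3 dB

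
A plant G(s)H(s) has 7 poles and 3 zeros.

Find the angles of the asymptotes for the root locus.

n - m = 7 - 3 = 4. Angles: θk = (2k + 1)·180°/4 = 45°, 135°, 225°, 315°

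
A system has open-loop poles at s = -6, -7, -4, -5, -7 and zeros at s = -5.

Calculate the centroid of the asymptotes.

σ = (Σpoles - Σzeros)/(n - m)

σ = (Σpoles - Σzeros)/(n - m) = (-29 - (-5))/(5 - 1) = -24/4 = -6.0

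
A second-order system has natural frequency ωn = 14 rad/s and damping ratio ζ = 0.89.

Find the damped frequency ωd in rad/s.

ωd = ωn√(1 - ζ²) = 14√(1 - 0.89²) = 6.38 rad/s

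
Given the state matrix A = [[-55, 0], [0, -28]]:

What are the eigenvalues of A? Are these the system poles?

For diagonal matrix, eigenvalues are diagonal entries: λ₁ = -55, λ₂ = -28. Eigenvalues of A = system poles.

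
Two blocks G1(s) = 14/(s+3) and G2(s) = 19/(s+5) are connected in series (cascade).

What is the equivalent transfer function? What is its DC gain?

Series: multiply transfer functions. G_eq = 14/(s+3) × 19/(s+5) = 266/((s+3)(s+5)). DC gain = 266/(3×5) = 17.7333.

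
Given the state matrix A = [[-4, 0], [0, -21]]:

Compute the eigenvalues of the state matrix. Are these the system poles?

For diagonal matrix, eigenvalues are diagonal entries: λ₁ = -4, λ₂ = -21. Eigenvalues of A = system poles.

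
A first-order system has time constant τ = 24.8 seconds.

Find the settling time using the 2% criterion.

For first-order system, 2% settling time ≈ 4τ = 4 × 24.8 = 99.2 s.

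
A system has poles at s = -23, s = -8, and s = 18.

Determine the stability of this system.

Pole(s) at s = 18 are not in the left half-plane. System is unstable.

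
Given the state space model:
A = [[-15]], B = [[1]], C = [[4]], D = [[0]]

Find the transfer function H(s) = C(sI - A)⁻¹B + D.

(sI - A)⁻¹ = 1/(s + 15). H(s) = 4 × 1/(s + 15) + 0 = 4/(s + 15).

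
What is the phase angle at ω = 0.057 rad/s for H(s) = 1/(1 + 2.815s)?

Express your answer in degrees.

Phase = -arctan(ωτ) = -arctan(0.057 × 2.815) = -9.1°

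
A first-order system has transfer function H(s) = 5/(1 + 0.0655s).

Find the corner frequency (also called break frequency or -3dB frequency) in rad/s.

Corner frequency = 1/τ = 1/0.0655 = 15.267 rad/s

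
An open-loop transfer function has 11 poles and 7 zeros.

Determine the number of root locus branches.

Root locus has n branches where n = number of poles = 11.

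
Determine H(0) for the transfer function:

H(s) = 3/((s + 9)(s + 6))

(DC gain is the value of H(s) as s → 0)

DC gain = H(0) = 3/(9 × 6) = 3/54 = 0.0556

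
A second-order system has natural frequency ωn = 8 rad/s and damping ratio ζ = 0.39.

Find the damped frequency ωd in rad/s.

ωd = ωn√(1 - ζ²) = 8√(1 - 0.39²) = 7.37 rad/s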